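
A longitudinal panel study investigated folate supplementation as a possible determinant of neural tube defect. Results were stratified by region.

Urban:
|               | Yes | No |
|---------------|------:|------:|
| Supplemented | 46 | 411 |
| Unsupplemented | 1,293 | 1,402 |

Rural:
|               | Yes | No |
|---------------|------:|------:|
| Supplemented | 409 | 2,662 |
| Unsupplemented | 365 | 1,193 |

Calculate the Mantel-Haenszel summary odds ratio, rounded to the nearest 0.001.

0.333

OR_MH = Σ(aᵢdᵢ/nᵢ) / Σ(bᵢcᵢ/nᵢ), where nᵢ is the stratum total.
Stratum 1 (Urban): n = 3152; a·d/n = 46·1402/3152 = 20.4607; b·c/n = 411·1293/3152 = 168.5987
Stratum 2 (Rural): n = 4629; a·d/n = 409·1193/4629 = 105.4087; b·c/n = 2662·365/4629 = 209.9006
OR_MH = (20.4607 + 105.4087) / (168.5987 + 209.9006) = 125.8694 / 378.4993 = 0.33255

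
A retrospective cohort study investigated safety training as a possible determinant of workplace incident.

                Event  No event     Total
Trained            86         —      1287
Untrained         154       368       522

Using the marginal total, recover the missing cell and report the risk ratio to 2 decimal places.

0.23

The missing cell is in the exposed row: 1287 − 86 = 1201.
So a = 86, b = 1201, c = 154, d = 368.
RR = [a/(a+b)] / [c/(c+d)] = (86/1287) / (154/522) = 0.06682/0.29502 = 0.22650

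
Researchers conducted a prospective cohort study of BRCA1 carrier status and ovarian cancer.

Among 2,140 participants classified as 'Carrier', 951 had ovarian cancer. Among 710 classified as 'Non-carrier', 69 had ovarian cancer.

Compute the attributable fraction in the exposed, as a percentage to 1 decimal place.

From the description: a = 951, b = 1189, c = 69, d = 641.
Risk in exposed = 951/2140 = 0.44439; risk in unexposed = 69/710 = 0.09718.
RR = 0.44439/0.09718 = 4.57273
AR% = (RR − 1)/RR × 100 = (4.57273 − 1)/4.57273 × 100 = 78.1312%

78.1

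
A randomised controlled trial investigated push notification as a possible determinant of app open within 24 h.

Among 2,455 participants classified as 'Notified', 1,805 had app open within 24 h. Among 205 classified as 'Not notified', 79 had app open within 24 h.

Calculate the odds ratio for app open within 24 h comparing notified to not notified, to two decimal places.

4.43

From the description: a = 1805, b = 650, c = 79, d = 126.
OR = (a·d)/(b·c) = (1805 × 126) / (650 × 79) = 227430 / 51350 = 4.42902
The odds of app open within 24 h are about 4.43 times as high in the notified group.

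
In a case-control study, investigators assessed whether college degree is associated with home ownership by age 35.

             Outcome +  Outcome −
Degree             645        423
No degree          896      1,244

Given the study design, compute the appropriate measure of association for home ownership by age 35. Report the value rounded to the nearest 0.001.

Cells: a = 645, b = 423, c = 896, d = 1244.
This is a case-control study: participants were sampled on outcome status, so risks in the source population cannot be estimated directly — relative risk is not valid here. The odds ratio is the appropriate measure.
OR = (a·d)/(b·c) = (645 × 1244) / (423 × 896) = 802380 / 379008 = 2.11705

2.117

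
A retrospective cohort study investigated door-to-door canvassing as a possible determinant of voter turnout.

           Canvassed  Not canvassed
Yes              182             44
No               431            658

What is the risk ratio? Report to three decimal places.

4.737

Reading the table with exposure as columns: a = 182 (Canvassed, case), b = 431 (Canvassed, non-case), c = 44 (Not canvassed, case), d = 658.
Risk in exposed = 182/613 = 0.29690; risk in unexposed = 44/702 = 0.06268.
RR = 0.29690 / 0.06268 = 4.73691
The risk among the exposed is 4.74 times that among the unexposed.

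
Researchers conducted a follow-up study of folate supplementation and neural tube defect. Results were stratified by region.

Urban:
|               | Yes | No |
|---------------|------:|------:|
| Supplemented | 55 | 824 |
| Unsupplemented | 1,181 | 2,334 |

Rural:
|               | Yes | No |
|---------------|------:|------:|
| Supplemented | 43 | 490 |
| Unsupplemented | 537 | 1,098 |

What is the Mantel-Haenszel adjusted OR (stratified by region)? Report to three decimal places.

OR_MH = Σ(aᵢdᵢ/nᵢ) / Σ(bᵢcᵢ/nᵢ), where nᵢ is the stratum total.
Stratum 1 (Urban): n = 4394; a·d/n = 55·2334/4394 = 29.2148; b·c/n = 824·1181/4394 = 221.4711
Stratum 2 (Rural): n = 2168; a·d/n = 43·1098/2168 = 21.7777; b·c/n = 490·537/2168 = 121.3699
OR_MH = (29.2148 + 21.7777) / (221.4711 + 121.3699) = 50.9925 / 342.8410 = 0.14874

0.149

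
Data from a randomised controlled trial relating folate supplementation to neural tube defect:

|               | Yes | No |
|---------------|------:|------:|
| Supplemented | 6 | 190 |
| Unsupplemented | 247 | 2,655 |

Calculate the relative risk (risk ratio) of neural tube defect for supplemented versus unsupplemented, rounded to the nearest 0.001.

0.360

Cells: a = 6, b = 190, c = 247, d = 2655.
Risk in exposed = 6/196 = 0.03061; risk in unexposed = 247/2902 = 0.08511.
RR = 0.03061 / 0.08511 = 0.35966
The risk is 64% lower among the exposed than among the unexposed.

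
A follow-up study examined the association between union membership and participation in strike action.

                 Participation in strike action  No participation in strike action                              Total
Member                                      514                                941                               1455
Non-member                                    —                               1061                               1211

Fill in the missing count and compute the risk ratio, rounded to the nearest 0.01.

The missing cell is in the unexposed row: 1211 − 1061 = 150.
So a = 514, b = 941, c = 150, d = 1061.
RR = [a/(a+b)] / [c/(c+d)] = (514/1455) / (150/1211) = 0.35326/0.12386 = 2.85202

2.85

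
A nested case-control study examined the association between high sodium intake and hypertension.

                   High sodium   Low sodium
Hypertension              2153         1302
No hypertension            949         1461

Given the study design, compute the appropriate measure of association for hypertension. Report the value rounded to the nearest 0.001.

Reading the table with exposure as columns: a = 2153 (High sodium, case), b = 949 (High sodium, non-case), c = 1302 (Low sodium, case), d = 1461.
This is a nested case-control study: participants were sampled on outcome status, so risks in the source population cannot be estimated directly — relative risk is not valid here. The odds ratio is the appropriate measure.
OR = (a·d)/(b·c) = (2153 × 1461) / (949 × 1302) = 3145533 / 1235598 = 2.54576

2.546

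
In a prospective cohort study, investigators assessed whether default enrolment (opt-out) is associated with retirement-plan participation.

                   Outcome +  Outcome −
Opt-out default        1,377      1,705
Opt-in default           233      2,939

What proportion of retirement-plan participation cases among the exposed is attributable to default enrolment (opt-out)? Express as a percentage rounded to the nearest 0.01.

Cells: a = 1377, b = 1705, c = 233, d = 2939.
Risk in exposed = 1377/3082 = 0.44679; risk in unexposed = 233/3172 = 0.07346.
RR = 0.44679/0.07346 = 6.08245
AR% = (RR − 1)/RR × 100 = (6.08245 − 1)/6.08245 × 100 = 83.5593%

83.56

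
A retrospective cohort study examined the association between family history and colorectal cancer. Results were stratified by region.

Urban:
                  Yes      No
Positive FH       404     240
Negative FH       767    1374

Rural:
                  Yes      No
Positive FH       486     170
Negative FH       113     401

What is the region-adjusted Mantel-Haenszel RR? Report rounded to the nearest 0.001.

2.177

RR_MH = Σ(aᵢ·n₀ᵢ/nᵢ) / Σ(cᵢ·n₁ᵢ/nᵢ), with n₁ᵢ = aᵢ+bᵢ (exposed), n₀ᵢ = cᵢ+dᵢ (unexposed), nᵢ = n₁ᵢ+n₀ᵢ.
Stratum 1 (Urban): n₁ = 644, n₀ = 2141, n = 2785; a·n₀/n = 404·2141/2785 = 310.5795; c·n₁/n = 767·644/2785 = 177.3601
Stratum 2 (Rural): n₁ = 656, n₀ = 514, n = 1170; a·n₀/n = 486·514/1170 = 213.5077; c·n₁/n = 113·656/1170 = 63.3573
RR_MH = (310.5795 + 213.5077) / (177.3601 + 63.3573) = 524.0872 / 240.7174 = 2.17719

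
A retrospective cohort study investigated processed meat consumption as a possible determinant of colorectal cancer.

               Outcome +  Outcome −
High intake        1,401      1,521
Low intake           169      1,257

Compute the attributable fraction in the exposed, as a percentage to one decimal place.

Cells: a = 1401, b = 1521, c = 169, d = 1257.
Risk in exposed = 1401/2922 = 0.47947; risk in unexposed = 169/1426 = 0.11851.
RR = 0.47947/0.11851 = 4.04567
AR% = (RR − 1)/RR × 100 = (4.04567 − 1)/4.04567 × 100 = 75.2822%

75.3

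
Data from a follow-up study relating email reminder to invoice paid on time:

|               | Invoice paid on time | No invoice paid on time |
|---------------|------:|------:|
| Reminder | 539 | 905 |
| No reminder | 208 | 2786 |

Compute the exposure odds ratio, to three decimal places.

Cells: a = 539, b = 905, c = 208, d = 2786.
OR = (a·d)/(b·c) = (539 × 2786) / (905 × 208) = 1501654 / 188240 = 7.97734
The odds of invoice paid on time are about 7.98 times as high in the reminder group.

7.977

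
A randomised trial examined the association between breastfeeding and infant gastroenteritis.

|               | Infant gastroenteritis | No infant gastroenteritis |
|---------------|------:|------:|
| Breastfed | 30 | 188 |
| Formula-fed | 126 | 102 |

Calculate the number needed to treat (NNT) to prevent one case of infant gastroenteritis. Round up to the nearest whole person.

Risk in treated group = 30/218 = 0.13761; risk in control = 126/228 = 0.55263.
Absolute risk reduction = 0.55263 − 0.13761 = 0.41502
NNT = 1 / ARR = 1 / 0.41502 = 2.410 → round up → 3

3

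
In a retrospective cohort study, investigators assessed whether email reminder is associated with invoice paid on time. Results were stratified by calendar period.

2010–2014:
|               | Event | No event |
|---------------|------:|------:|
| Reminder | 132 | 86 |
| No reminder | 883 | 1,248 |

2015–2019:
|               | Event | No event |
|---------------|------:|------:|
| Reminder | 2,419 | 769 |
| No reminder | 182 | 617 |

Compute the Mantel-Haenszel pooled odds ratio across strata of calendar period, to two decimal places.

OR_MH = Σ(aᵢdᵢ/nᵢ) / Σ(bᵢcᵢ/nᵢ), where nᵢ is the stratum total.
Stratum 1 (2010–2014): n = 2349; a·d/n = 132·1248/2349 = 70.1303; b·c/n = 86·883/2349 = 32.3278
Stratum 2 (2015–2019): n = 3987; a·d/n = 2419·617/3987 = 374.3474; b·c/n = 769·182/3987 = 35.1036
OR_MH = (70.1303 + 374.3474) / (32.3278 + 35.1036) = 444.4776 / 67.4314 = 6.59155

6.59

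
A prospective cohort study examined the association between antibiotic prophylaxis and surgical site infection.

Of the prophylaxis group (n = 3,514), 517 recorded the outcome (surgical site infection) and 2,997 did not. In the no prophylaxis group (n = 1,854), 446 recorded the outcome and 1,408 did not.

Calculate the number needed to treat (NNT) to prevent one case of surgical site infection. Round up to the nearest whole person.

11

Risk in treated group = 517/3514 = 0.14713; risk in control = 446/1854 = 0.24056.
Absolute risk reduction = 0.24056 − 0.14713 = 0.09344
NNT = 1 / ARR = 1 / 0.09344 = 10.703 → round up → 11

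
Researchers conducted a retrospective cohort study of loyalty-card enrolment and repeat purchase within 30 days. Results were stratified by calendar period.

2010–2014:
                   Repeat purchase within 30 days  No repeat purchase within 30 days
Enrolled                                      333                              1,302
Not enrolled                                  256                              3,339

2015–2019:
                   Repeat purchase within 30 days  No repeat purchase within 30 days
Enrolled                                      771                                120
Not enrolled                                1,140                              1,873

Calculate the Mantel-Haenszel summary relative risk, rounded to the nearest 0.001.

RR_MH = Σ(aᵢ·n₀ᵢ/nᵢ) / Σ(cᵢ·n₁ᵢ/nᵢ), with n₁ᵢ = aᵢ+bᵢ (exposed), n₀ᵢ = cᵢ+dᵢ (unexposed), nᵢ = n₁ᵢ+n₀ᵢ.
Stratum 1 (2010–2014): n₁ = 1635, n₀ = 3595, n = 5230; a·n₀/n = 333·3595/5230 = 228.8977; c·n₁/n = 256·1635/5230 = 80.0306
Stratum 2 (2015–2019): n₁ = 891, n₀ = 3013, n = 3904; a·n₀/n = 771·3013/3904 = 595.0366; c·n₁/n = 1140·891/3904 = 260.1793
RR_MH = (228.8977 + 595.0366) / (80.0306 + 260.1793) = 823.9343 / 340.2099 = 2.42184

2.422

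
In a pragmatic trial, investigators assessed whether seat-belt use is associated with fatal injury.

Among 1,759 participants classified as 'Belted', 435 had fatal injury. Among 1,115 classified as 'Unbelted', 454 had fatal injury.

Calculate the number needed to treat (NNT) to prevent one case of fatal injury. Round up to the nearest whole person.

7

Risk in treated group = 435/1759 = 0.24730; risk in control = 454/1115 = 0.40717.
Absolute risk reduction = 0.40717 − 0.24730 = 0.15988
NNT = 1 / ARR = 1 / 0.15988 = 6.255 → round up → 7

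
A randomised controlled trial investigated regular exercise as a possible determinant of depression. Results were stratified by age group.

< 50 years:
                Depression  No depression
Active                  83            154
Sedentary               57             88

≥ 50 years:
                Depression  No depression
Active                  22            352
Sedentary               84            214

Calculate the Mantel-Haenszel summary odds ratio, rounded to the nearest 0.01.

OR_MH = Σ(aᵢdᵢ/nᵢ) / Σ(bᵢcᵢ/nᵢ), where nᵢ is the stratum total.
Stratum 1 (< 50 years): n = 382; a·d/n = 83·88/382 = 19.1204; b·c/n = 154·57/382 = 22.9791
Stratum 2 (≥ 50 years): n = 672; a·d/n = 22·214/672 = 7.0060; b·c/n = 352·84/672 = 44.0000
OR_MH = (19.1204 + 7.0060) / (22.9791 + 44.0000) = 26.1264 / 66.9791 = 0.39007

0.39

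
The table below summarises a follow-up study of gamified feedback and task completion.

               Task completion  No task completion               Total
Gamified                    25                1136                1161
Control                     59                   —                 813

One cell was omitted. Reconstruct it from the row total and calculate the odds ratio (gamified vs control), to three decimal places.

0.281

The missing cell is in the unexposed row: 813 − 59 = 754.
So a = 25, b = 1136, c = 59, d = 754.
OR = (a·d)/(b·c) = (25 × 754) / (1136 × 59) = 18850 / 67024 = 0.28124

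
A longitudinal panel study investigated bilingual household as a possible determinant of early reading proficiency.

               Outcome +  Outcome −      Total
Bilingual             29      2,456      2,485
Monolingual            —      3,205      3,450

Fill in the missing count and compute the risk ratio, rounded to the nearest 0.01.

The missing cell is in the unexposed row: 3450 − 3205 = 245.
So a = 29, b = 2456, c = 245, d = 3205.
RR = [a/(a+b)] / [c/(c+d)] = (29/2485) / (245/3450) = 0.01167/0.07101 = 0.16433

0.16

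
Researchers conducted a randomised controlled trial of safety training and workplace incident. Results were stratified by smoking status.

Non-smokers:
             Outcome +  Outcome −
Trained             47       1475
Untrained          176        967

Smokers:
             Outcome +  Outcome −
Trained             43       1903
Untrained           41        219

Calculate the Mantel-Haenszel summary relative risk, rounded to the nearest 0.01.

0.18

RR_MH = Σ(aᵢ·n₀ᵢ/nᵢ) / Σ(cᵢ·n₁ᵢ/nᵢ), with n₁ᵢ = aᵢ+bᵢ (exposed), n₀ᵢ = cᵢ+dᵢ (unexposed), nᵢ = n₁ᵢ+n₀ᵢ.
Stratum 1 (Non-smokers): n₁ = 1522, n₀ = 1143, n = 2665; a·n₀/n = 47·1143/2665 = 20.1580; c·n₁/n = 176·1522/2665 = 100.5148
Stratum 2 (Smokers): n₁ = 1946, n₀ = 260, n = 2206; a·n₀/n = 43·260/2206 = 5.0680; c·n₁/n = 41·1946/2206 = 36.1677
RR_MH = (20.1580 + 5.0680) / (100.5148 + 36.1677) = 25.2260 / 136.6825 = 0.18456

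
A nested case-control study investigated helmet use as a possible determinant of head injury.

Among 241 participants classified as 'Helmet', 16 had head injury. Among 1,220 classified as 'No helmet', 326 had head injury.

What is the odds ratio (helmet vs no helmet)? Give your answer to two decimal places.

From the description: a = 16, b = 225, c = 326, d = 894.
OR = (a·d)/(b·c) = (16 × 894) / (225 × 326) = 14304 / 73350 = 0.19501
Exposure is associated with lower odds of head injury (OR = 0.20 < 1).

0.20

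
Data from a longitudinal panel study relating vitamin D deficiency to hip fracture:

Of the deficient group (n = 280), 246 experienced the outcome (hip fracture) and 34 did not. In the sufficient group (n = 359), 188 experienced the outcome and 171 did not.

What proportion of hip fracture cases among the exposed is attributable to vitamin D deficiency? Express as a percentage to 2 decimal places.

40.39

From the description: a = 246, b = 34, c = 188, d = 171.
Risk in exposed = 246/280 = 0.87857; risk in unexposed = 188/359 = 0.52368.
RR = 0.87857/0.52368 = 1.67770
AR% = (RR − 1)/RR × 100 = (1.67770 − 1)/1.67770 × 100 = 40.3945%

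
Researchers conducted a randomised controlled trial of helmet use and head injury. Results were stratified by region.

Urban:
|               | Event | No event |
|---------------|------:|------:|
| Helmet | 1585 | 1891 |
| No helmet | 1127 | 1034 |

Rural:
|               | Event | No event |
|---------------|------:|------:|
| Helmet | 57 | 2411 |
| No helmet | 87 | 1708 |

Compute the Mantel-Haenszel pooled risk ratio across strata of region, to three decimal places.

RR_MH = Σ(aᵢ·n₀ᵢ/nᵢ) / Σ(cᵢ·n₁ᵢ/nᵢ), with n₁ᵢ = aᵢ+bᵢ (exposed), n₀ᵢ = cᵢ+dᵢ (unexposed), nᵢ = n₁ᵢ+n₀ᵢ.
Stratum 1 (Urban): n₁ = 3476, n₀ = 2161, n = 5637; a·n₀/n = 1585·2161/5637 = 607.6255; c·n₁/n = 1127·3476/5637 = 694.9533
Stratum 2 (Rural): n₁ = 2468, n₀ = 1795, n = 4263; a·n₀/n = 57·1795/4263 = 24.0007; c·n₁/n = 87·2468/4263 = 50.3673
RR_MH = (607.6255 + 24.0007) / (694.9533 + 50.3673) = 631.6262 / 745.3207 = 0.84746

0.847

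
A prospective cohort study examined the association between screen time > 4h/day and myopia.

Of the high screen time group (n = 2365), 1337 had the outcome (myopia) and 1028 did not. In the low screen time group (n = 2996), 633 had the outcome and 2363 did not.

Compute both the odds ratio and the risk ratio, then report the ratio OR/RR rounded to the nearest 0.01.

From the description: a = 1337, b = 1028, c = 633, d = 2363.
OR = (1337·2363)/(1028·633) = 3159331/650724 = 4.85510
Risk in exposed = 1337/2365 = 0.56533; risk in unexposed = 633/2996 = 0.21128; RR = 2.67571
OR/RR = 4.85510 / 2.67571 = 1.81451
The outcome is not rare, so the OR lies further from 1 than the RR.

1.81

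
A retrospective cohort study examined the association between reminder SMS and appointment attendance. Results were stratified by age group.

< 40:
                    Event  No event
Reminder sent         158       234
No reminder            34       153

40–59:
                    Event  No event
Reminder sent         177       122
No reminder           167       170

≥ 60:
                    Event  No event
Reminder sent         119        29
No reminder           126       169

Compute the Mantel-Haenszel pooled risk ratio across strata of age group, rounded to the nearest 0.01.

RR_MH = Σ(aᵢ·n₀ᵢ/nᵢ) / Σ(cᵢ·n₁ᵢ/nᵢ), with n₁ᵢ = aᵢ+bᵢ (exposed), n₀ᵢ = cᵢ+dᵢ (unexposed), nᵢ = n₁ᵢ+n₀ᵢ.
Stratum 1 (< 40): n₁ = 392, n₀ = 187, n = 579; a·n₀/n = 158·187/579 = 51.0294; c·n₁/n = 34·392/579 = 23.0190
Stratum 2 (40–59): n₁ = 299, n₀ = 337, n = 636; a·n₀/n = 177·337/636 = 93.7877; c·n₁/n = 167·299/636 = 78.5110
Stratum 3 (≥ 60): n₁ = 148, n₀ = 295, n = 443; a·n₀/n = 119·295/443 = 79.2438; c·n₁/n = 126·148/443 = 42.0948
RR_MH = (51.0294 + 93.7877 + 79.2438) / (23.0190 + 78.5110 + 42.0948) = 224.0609 / 143.6248 = 1.56004

1.56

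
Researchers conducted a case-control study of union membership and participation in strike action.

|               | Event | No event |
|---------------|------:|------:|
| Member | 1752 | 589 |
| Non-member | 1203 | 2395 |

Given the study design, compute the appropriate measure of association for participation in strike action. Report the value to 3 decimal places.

5.922

Cells: a = 1752, b = 589, c = 1203, d = 2395.
This is a case-control study: participants were sampled on outcome status, so risks in the source population cannot be estimated directly — relative risk is not valid here. The odds ratio is the appropriate measure.
OR = (a·d)/(b·c) = (1752 × 2395) / (589 × 1203) = 4196040 / 708567 = 5.92187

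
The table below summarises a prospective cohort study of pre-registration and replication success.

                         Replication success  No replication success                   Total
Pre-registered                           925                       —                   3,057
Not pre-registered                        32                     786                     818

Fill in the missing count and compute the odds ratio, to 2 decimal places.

The missing cell is in the exposed row: 3057 − 925 = 2132.
So a = 925, b = 2132, c = 32, d = 786.
OR = (a·d)/(b·c) = (925 × 786) / (2132 × 32) = 727050 / 68224 = 10.65681

10.66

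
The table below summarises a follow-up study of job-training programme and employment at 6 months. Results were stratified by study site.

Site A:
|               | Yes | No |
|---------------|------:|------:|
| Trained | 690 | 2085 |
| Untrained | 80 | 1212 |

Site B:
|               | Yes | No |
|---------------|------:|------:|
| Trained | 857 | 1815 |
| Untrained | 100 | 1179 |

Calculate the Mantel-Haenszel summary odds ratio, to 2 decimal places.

5.31

OR_MH = Σ(aᵢdᵢ/nᵢ) / Σ(bᵢcᵢ/nᵢ), where nᵢ is the stratum total.
Stratum 1 (Site A): n = 4067; a·d/n = 690·1212/4067 = 205.6258; b·c/n = 2085·80/4067 = 41.0130
Stratum 2 (Site B): n = 3951; a·d/n = 857·1179/3951 = 255.7335; b·c/n = 1815·100/3951 = 45.9377
OR_MH = (205.6258 + 255.7335) / (41.0130 + 45.9377) = 461.3593 / 86.9508 = 5.30598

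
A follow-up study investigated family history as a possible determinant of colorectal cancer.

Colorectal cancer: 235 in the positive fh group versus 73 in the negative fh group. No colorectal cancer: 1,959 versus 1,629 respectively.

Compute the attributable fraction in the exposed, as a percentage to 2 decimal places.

59.96

From the description: a = 235, b = 1959, c = 73, d = 1629.
Risk in exposed = 235/2194 = 0.10711; risk in unexposed = 73/1702 = 0.04289.
RR = 0.10711/0.04289 = 2.49728
AR% = (RR − 1)/RR × 100 = (2.49728 − 1)/2.49728 × 100 = 59.9565%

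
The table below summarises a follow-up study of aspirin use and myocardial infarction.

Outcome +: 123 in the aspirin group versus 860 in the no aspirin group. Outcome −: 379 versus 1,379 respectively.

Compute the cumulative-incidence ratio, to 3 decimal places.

From the description: a = 123, b = 379, c = 860, d = 1379.
Risk in exposed = 123/502 = 0.24502; risk in unexposed = 860/2239 = 0.38410.
RR = 0.24502 / 0.38410 = 0.63791
The risk is 36% lower among the exposed than among the unexposed.

0.638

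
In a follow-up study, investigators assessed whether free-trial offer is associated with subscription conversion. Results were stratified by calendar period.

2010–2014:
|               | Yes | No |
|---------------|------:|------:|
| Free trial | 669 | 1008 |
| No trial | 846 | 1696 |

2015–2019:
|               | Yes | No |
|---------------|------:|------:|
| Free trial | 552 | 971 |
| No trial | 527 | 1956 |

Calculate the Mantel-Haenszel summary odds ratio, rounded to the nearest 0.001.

OR_MH = Σ(aᵢdᵢ/nᵢ) / Σ(bᵢcᵢ/nᵢ), where nᵢ is the stratum total.
Stratum 1 (2010–2014): n = 4219; a·d/n = 669·1696/4219 = 268.9320; b·c/n = 1008·846/4219 = 202.1256
Stratum 2 (2015–2019): n = 4006; a·d/n = 552·1956/4006 = 269.5237; b·c/n = 971·527/4006 = 127.7376
OR_MH = (268.9320 + 269.5237) / (202.1256 + 127.7376) = 538.4557 / 329.8633 = 1.63236

1.632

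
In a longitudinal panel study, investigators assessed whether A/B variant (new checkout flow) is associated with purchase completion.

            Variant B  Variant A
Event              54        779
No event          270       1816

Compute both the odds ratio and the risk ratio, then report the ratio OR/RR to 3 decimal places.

Reading the table with exposure as columns: a = 54 (Variant B, case), b = 270 (Variant B, non-case), c = 779 (Variant A, case), d = 1816.
OR = (54·1816)/(270·779) = 98064/210330 = 0.46624
Risk in exposed = 54/324 = 0.16667; risk in unexposed = 779/2595 = 0.30019; RR = 0.55520
OR/RR = 0.46624 / 0.55520 = 0.83977
The outcome is not rare, so the OR lies further from 1 than the RR.

0.840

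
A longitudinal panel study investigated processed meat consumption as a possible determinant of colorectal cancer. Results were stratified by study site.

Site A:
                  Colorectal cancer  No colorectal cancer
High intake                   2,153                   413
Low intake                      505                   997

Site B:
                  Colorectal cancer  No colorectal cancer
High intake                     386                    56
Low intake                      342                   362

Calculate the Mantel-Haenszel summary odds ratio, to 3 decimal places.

OR_MH = Σ(aᵢdᵢ/nᵢ) / Σ(bᵢcᵢ/nᵢ), where nᵢ is the stratum total.
Stratum 1 (Site A): n = 4068; a·d/n = 2153·997/4068 = 527.6649; b·c/n = 413·505/4068 = 51.2697
Stratum 2 (Site B): n = 1146; a·d/n = 386·362/1146 = 121.9302; b·c/n = 56·342/1146 = 16.7120
OR_MH = (527.6649 + 121.9302) / (51.2697 + 16.7120) = 649.5951 / 67.9817 = 9.55544

9.555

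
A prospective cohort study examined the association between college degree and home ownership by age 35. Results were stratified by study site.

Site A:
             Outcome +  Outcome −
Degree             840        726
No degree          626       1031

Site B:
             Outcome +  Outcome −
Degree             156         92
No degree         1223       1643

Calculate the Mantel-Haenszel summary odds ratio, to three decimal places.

OR_MH = Σ(aᵢdᵢ/nᵢ) / Σ(bᵢcᵢ/nᵢ), where nᵢ is the stratum total.
Stratum 1 (Site A): n = 3223; a·d/n = 840·1031/3223 = 268.7062; b·c/n = 726·626/3223 = 141.0102
Stratum 2 (Site B): n = 3114; a·d/n = 156·1643/3114 = 82.3083; b·c/n = 92·1223/3114 = 36.1323
OR_MH = (268.7062 + 82.3083) / (141.0102 + 36.1323) = 351.0145 / 177.1425 = 1.98154

1.982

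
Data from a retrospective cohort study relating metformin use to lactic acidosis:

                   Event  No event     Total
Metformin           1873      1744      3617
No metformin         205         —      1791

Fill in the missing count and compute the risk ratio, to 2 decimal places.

The missing cell is in the unexposed row: 1791 − 205 = 1586.
So a = 1873, b = 1744, c = 205, d = 1586.
RR = [a/(a+b)] / [c/(c+d)] = (1873/3617) / (205/1791) = 0.51783/0.11446 = 4.52409

4.52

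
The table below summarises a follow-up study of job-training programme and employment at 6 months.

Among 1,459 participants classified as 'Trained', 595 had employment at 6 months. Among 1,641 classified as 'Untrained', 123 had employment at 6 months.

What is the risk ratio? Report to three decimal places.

5.441

From the description: a = 595, b = 864, c = 123, d = 1518.
Risk in exposed = 595/1459 = 0.40781; risk in unexposed = 123/1641 = 0.07495.
RR = 0.40781 / 0.07495 = 5.44083
The risk among the exposed is 5.44 times that among the unexposed.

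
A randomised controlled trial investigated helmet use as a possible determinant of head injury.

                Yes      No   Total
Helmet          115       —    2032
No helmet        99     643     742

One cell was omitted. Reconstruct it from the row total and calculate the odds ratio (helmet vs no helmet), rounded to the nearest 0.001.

The missing cell is in the exposed row: 2032 − 115 = 1917.
So a = 115, b = 1917, c = 99, d = 643.
OR = (a·d)/(b·c) = (115 × 643) / (1917 × 99) = 73945 / 189783 = 0.38963

0.390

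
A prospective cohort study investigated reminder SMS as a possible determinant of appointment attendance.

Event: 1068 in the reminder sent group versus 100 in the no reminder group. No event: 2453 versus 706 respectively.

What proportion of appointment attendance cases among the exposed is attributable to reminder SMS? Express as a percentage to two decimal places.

From the description: a = 1068, b = 2453, c = 100, d = 706.
Risk in exposed = 1068/3521 = 0.30332; risk in unexposed = 100/806 = 0.12407.
RR = 0.30332/0.12407 = 2.44478
AR% = (RR − 1)/RR × 100 = (2.44478 − 1)/2.44478 × 100 = 59.0966%

59.10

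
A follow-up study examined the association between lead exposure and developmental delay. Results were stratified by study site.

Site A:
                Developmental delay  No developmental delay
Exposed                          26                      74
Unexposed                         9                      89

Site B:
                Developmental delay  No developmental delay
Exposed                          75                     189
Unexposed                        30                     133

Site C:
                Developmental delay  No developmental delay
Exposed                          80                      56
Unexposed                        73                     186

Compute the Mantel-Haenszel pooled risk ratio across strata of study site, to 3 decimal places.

RR_MH = Σ(aᵢ·n₀ᵢ/nᵢ) / Σ(cᵢ·n₁ᵢ/nᵢ), with n₁ᵢ = aᵢ+bᵢ (exposed), n₀ᵢ = cᵢ+dᵢ (unexposed), nᵢ = n₁ᵢ+n₀ᵢ.
Stratum 1 (Site A): n₁ = 100, n₀ = 98, n = 198; a·n₀/n = 26·98/198 = 12.8687; c·n₁/n = 9·100/198 = 4.5455
Stratum 2 (Site B): n₁ = 264, n₀ = 163, n = 427; a·n₀/n = 75·163/427 = 28.6300; c·n₁/n = 30·264/427 = 18.5480
Stratum 3 (Site C): n₁ = 136, n₀ = 259, n = 395; a·n₀/n = 80·259/395 = 52.4557; c·n₁/n = 73·136/395 = 25.1342
RR_MH = (12.8687 + 28.6300 + 52.4557) / (4.5455 + 18.5480 + 25.1342) = 93.9544 / 48.2276 = 1.94814

1.948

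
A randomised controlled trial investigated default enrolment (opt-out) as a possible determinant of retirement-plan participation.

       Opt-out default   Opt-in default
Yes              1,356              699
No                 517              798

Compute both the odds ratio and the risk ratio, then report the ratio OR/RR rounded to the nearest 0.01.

Reading the table with exposure as columns: a = 1356 (Opt-out default, case), b = 517 (Opt-out default, non-case), c = 699 (Opt-in default, case), d = 798.
OR = (1356·798)/(517·699) = 1082088/361383 = 2.99430
Risk in exposed = 1356/1873 = 0.72397; risk in unexposed = 699/1497 = 0.46693; RR = 1.55048
OR/RR = 2.99430 / 1.55048 = 1.93120
The outcome is not rare, so the OR lies further from 1 than the RR.

1.93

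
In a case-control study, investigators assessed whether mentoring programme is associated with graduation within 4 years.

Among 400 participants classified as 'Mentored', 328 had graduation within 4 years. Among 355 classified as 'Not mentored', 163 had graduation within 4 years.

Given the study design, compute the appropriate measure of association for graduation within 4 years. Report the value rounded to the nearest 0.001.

5.366

From the description: a = 328, b = 72, c = 163, d = 192.
This is a case-control study: participants were sampled on outcome status, so risks in the source population cannot be estimated directly — relative risk is not valid here. The odds ratio is the appropriate measure.
OR = (a·d)/(b·c) = (328 × 192) / (72 × 163) = 62976 / 11736 = 5.36605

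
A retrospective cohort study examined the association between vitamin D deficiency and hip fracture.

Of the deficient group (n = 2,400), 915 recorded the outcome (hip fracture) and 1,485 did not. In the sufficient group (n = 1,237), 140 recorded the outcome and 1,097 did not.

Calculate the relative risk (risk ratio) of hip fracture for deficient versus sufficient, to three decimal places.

From the description: a = 915, b = 1485, c = 140, d = 1097.
Risk in exposed = 915/2400 = 0.38125; risk in unexposed = 140/1237 = 0.11318.
RR = 0.38125 / 0.11318 = 3.36862
The risk among the exposed is 3.37 times that among the unexposed.

3.369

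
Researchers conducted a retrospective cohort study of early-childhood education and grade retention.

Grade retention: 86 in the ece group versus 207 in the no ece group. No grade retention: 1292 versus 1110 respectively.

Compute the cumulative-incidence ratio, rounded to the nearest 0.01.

From the description: a = 86, b = 1292, c = 207, d = 1110.
Risk in exposed = 86/1378 = 0.06241; risk in unexposed = 207/1317 = 0.15718.
RR = 0.06241 / 0.15718 = 0.39707
The risk is 60% lower among the exposed than among the unexposed.

0.40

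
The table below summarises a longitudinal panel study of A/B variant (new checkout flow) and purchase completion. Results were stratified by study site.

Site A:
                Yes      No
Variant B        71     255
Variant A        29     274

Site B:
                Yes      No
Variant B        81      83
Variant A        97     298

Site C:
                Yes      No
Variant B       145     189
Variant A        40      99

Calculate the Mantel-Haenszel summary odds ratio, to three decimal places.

2.479

OR_MH = Σ(aᵢdᵢ/nᵢ) / Σ(bᵢcᵢ/nᵢ), where nᵢ is the stratum total.
Stratum 1 (Site A): n = 629; a·d/n = 71·274/629 = 30.9285; b·c/n = 255·29/629 = 11.7568
Stratum 2 (Site B): n = 559; a·d/n = 81·298/559 = 43.1807; b·c/n = 83·97/559 = 14.4025
Stratum 3 (Site C): n = 473; a·d/n = 145·99/473 = 30.3488; b·c/n = 189·40/473 = 15.9831
OR_MH = (30.9285 + 43.1807 + 30.3488) / (11.7568 + 14.4025 + 15.9831) = 104.4580 / 42.1423 = 2.47869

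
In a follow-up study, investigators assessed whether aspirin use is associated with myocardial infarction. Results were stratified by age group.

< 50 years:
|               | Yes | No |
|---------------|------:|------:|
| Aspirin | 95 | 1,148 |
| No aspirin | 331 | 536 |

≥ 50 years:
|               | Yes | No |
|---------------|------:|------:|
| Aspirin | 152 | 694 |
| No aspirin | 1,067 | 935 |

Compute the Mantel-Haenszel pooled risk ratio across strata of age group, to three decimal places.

RR_MH = Σ(aᵢ·n₀ᵢ/nᵢ) / Σ(cᵢ·n₁ᵢ/nᵢ), with n₁ᵢ = aᵢ+bᵢ (exposed), n₀ᵢ = cᵢ+dᵢ (unexposed), nᵢ = n₁ᵢ+n₀ᵢ.
Stratum 1 (< 50 years): n₁ = 1243, n₀ = 867, n = 2110; a·n₀/n = 95·867/2110 = 39.0355; c·n₁/n = 331·1243/2110 = 194.9919
Stratum 2 (≥ 50 years): n₁ = 846, n₀ = 2002, n = 2848; a·n₀/n = 152·2002/2848 = 106.8483; c·n₁/n = 1067·846/2848 = 316.9529
RR_MH = (39.0355 + 106.8483) / (194.9919 + 316.9529) = 145.8839 / 511.9449 = 0.28496

0.285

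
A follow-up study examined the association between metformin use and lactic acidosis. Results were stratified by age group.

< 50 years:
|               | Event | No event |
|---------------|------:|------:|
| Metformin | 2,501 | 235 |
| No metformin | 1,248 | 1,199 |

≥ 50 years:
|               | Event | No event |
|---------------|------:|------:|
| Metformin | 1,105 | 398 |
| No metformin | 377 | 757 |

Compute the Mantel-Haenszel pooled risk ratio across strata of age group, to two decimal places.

1.90

RR_MH = Σ(aᵢ·n₀ᵢ/nᵢ) / Σ(cᵢ·n₁ᵢ/nᵢ), with n₁ᵢ = aᵢ+bᵢ (exposed), n₀ᵢ = cᵢ+dᵢ (unexposed), nᵢ = n₁ᵢ+n₀ᵢ.
Stratum 1 (< 50 years): n₁ = 2736, n₀ = 2447, n = 5183; a·n₀/n = 2501·2447/5183 = 1180.7731; c·n₁/n = 1248·2736/5183 = 658.7937
Stratum 2 (≥ 50 years): n₁ = 1503, n₀ = 1134, n = 2637; a·n₀/n = 1105·1134/2637 = 475.1877; c·n₁/n = 377·1503/2637 = 214.8771
RR_MH = (1180.7731 + 475.1877) / (658.7937 + 214.8771) = 1655.9608 / 873.6709 = 1.89541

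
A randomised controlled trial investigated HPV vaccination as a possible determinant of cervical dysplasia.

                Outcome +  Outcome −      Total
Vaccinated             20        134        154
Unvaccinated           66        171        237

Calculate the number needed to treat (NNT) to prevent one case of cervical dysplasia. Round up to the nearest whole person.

Risk in treated group = 20/154 = 0.12987; risk in control = 66/237 = 0.27848.
Absolute risk reduction = 0.27848 − 0.12987 = 0.14861
NNT = 1 / ARR = 1 / 0.14861 = 6.729 → round up → 7

7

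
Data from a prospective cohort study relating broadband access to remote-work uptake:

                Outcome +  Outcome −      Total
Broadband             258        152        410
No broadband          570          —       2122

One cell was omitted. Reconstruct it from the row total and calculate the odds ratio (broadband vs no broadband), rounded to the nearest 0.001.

4.622

The missing cell is in the unexposed row: 2122 − 570 = 1552.
So a = 258, b = 152, c = 570, d = 1552.
OR = (a·d)/(b·c) = (258 × 1552) / (152 × 570) = 400416 / 86640 = 4.62161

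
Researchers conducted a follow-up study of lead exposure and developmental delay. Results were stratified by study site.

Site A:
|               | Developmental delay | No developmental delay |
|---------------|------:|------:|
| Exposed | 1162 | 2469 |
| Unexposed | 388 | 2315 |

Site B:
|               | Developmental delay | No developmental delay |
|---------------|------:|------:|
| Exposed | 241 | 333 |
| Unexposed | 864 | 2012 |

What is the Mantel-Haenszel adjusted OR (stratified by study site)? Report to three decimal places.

2.409

OR_MH = Σ(aᵢdᵢ/nᵢ) / Σ(bᵢcᵢ/nᵢ), where nᵢ is the stratum total.
Stratum 1 (Site A): n = 6334; a·d/n = 1162·2315/6334 = 424.6969; b·c/n = 2469·388/6334 = 151.2428
Stratum 2 (Site B): n = 3450; a·d/n = 241·2012/3450 = 140.5484; b·c/n = 333·864/3450 = 83.3948
OR_MH = (424.6969 + 140.5484) / (151.2428 + 83.3948) = 565.2453 / 234.6376 = 2.40901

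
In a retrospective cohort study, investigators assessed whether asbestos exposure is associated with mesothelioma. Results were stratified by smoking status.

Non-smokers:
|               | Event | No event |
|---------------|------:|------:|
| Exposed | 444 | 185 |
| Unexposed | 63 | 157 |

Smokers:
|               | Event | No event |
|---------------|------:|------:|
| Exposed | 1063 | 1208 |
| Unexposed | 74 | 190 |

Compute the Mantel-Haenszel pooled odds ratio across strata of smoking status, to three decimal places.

OR_MH = Σ(aᵢdᵢ/nᵢ) / Σ(bᵢcᵢ/nᵢ), where nᵢ is the stratum total.
Stratum 1 (Non-smokers): n = 849; a·d/n = 444·157/849 = 82.1060; b·c/n = 185·63/849 = 13.7279
Stratum 2 (Smokers): n = 2535; a·d/n = 1063·190/2535 = 79.6726; b·c/n = 1208·74/2535 = 35.2631
OR_MH = (82.1060 + 79.6726) / (13.7279 + 35.2631) = 161.7786 / 48.9910 = 3.30221

3.302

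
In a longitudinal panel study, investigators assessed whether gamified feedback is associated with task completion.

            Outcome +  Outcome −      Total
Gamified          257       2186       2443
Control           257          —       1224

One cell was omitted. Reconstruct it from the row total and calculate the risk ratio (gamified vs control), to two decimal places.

The missing cell is in the unexposed row: 1224 − 257 = 967.
So a = 257, b = 2186, c = 257, d = 967.
RR = [a/(a+b)] / [c/(c+d)] = (257/2443) / (257/1224) = 0.10520/0.20997 = 0.50102

0.50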